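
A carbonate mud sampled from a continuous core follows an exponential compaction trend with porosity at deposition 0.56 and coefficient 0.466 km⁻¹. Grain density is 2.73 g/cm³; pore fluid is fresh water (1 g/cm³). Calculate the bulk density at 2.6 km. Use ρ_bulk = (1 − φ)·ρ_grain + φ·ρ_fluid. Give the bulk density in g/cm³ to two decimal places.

Porosity at depth: n = 0.56·exp(−0.466×2.6) = 0.56×0.2977 = 0.1667
Bulk density: ρ_b = (1−n)ρ_g + n·ρ_f = 0.8333×2.73 + 0.1667×1
       = 2.275 + 0.167 = 2.442 g/cm³

2.44 g/cm³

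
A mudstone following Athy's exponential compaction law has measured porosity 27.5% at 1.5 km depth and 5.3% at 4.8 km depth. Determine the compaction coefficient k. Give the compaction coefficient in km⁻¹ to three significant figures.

0.499 km⁻¹

Athy: φ(d) = φ₀ e^(−kd) ⇒ φ₁/φ₂ = e^{k(d₂−d₁)} ⇒ k = ln(φ₁/φ₂)/(d₂−d₁)
k = ln(0.275/0.053) / (4.8 − 1.5) = ln(5.189) / 3.3 = 1.6465 / 3.3 = 0.4989 km⁻¹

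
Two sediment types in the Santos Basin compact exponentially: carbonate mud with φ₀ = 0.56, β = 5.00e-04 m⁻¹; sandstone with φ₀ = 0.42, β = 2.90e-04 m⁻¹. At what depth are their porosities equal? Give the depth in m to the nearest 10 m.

Working in km (1 km = 1000 m; β in km⁻¹ = β in m⁻¹ × 1000):
Set φ₀ₐ e^(−βₐd) = φ₀ᵦ e^(−βᵦd) ⇒ ln(φ₀ₐ/φ₀ᵦ) = (βₐ − βᵦ)·d
d = ln(0.56/0.42) / (0.5 − 0.29) = 0.2877 / 0.21 = 1.370 km

1370 m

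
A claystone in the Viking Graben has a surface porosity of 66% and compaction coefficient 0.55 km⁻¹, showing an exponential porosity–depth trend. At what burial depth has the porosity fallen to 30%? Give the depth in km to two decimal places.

Invert Athy's law: d = ln(φ₀/φ) / k
d = ln(0.66/0.3) / 0.55 = ln(2.2) / 0.55 = 0.7885 / 0.55 = 1.434 km

1.43 km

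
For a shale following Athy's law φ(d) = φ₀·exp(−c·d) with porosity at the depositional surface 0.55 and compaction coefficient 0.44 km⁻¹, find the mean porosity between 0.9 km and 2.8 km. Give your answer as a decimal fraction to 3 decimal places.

0.251

⟨φ⟩ = (1/(d₂−d₁)) ∫ φ₀ e^(−cd) dd = φ₀·(e^(−c·d₁) − e^(−c·d₂)) / (c·(d₂−d₁))
e^(−0.44×0.9) = 0.6730; e^(−0.44×2.8) = 0.2917
⟨φ⟩ = 0.55 × (0.6730 − 0.2917) / (0.44 × 1.9) = 0.55 × 0.4561 = 0.2509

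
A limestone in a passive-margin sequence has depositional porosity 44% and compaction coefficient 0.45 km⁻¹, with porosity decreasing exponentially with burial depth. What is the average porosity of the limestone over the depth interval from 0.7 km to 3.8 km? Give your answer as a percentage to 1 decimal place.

17.3%

⟨phi⟩ = (1/(d₂−d₁)) ∫ phi₀ e^(−βd) dd = phi₀·(e^(−β·d₁) − e^(−β·d₂)) / (β·(d₂−d₁))
e^(−0.45×0.7) = 0.7298; e^(−0.45×3.8) = 0.1809
⟨phi⟩ = 0.44 × (0.7298 − 0.1809) / (0.45 × 3.1) = 0.44 × 0.3935 = 0.1731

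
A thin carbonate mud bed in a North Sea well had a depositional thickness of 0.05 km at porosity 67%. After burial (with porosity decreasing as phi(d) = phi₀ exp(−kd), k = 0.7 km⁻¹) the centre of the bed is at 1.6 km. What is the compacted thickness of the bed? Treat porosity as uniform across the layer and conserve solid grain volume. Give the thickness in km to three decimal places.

Porosity at 1.6 km: phi = 0.67·exp(−0.7×1.6) = 0.2186
Solid-volume conservation: h(1−phi) = h₀(1−phi₀) ⇒ h = h₀·(1−phi₀)/(1−phi)
h = 0.05 × (1 − 0.67)/(1 − 0.2186) = 0.05 × 0.4223 = 0.0211 km

0.021 km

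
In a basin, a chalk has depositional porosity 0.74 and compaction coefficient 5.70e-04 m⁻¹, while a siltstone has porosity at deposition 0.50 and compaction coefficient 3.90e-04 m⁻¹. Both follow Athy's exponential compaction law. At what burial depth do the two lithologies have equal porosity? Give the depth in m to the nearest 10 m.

Working in km (1 km = 1000 m; β in km⁻¹ = β in m⁻¹ × 1000):
Set φ₀ₐ e^(−βₐZ) = φ₀ᵦ e^(−βᵦZ) ⇒ ln(φ₀ₐ/φ₀ᵦ) = (βₐ − βᵦ)·Z
Z = ln(0.74/0.5) / (0.57 − 0.39) = 0.3920 / 0.18 = 2.178 km

2180 m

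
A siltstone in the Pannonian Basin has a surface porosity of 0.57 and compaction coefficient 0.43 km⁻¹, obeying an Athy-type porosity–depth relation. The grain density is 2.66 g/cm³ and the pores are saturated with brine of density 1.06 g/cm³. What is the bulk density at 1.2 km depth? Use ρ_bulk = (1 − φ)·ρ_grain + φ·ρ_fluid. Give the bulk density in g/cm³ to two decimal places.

Porosity at depth: n = 0.57·exp(−0.43×1.2) = 0.57×0.5969 = 0.3402
Bulk density: ρ_b = (1−n)ρ_g + n·ρ_f = 0.6598×2.66 + 0.3402×1.06
       = 1.755 + 0.361 = 2.116 g/cm³

2.12 g/cm³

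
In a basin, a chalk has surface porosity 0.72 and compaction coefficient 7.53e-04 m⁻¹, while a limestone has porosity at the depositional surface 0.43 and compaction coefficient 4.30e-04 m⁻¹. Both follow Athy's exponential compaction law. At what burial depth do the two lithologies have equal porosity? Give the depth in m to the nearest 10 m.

1600 m

Working in km (1 km = 1000 m; k in km⁻¹ = k in m⁻¹ × 1000):
Set phi₀ₐ e^(−kₐZ) = phi₀ᵦ e^(−kᵦZ) ⇒ ln(phi₀ₐ/phi₀ᵦ) = (kₐ − kᵦ)·Z
Z = ln(0.72/0.43) / (0.753 − 0.43) = 0.5155 / 0.323 = 1.596 km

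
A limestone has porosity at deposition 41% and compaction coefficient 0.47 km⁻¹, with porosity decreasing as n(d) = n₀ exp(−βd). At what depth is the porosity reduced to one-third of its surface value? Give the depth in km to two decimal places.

2.34 km

n/n₀ = 1/3 ⇒ exp(−β·d) = 1/3 ⇒ d = ln(3) / β
d = 1.0986 / 0.47 = 2.337 km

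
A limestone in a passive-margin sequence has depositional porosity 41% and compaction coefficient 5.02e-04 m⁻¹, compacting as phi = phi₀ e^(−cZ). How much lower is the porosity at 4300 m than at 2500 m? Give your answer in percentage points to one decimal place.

Working in km (1 km = 1000 m; c in km⁻¹ = c in m⁻¹ × 1000):
phi(2.5) = 0.41·e^(−0.502×2.5) = 0.1169
phi(4.3) = 0.41·e^(−0.502×4.3) = 0.0473
Δphi = 0.1169 − 0.0473 = 0.0695

7.0 percentage points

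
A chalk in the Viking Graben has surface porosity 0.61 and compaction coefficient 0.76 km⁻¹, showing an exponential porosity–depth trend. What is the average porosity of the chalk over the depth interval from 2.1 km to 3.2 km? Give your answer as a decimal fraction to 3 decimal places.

0.084

⟨phi⟩ = (1/(Z₂−Z₁)) ∫ phi₀ e^(−cZ) dZ = phi₀·(e^(−c·Z₁) − e^(−c·Z₂)) / (c·(Z₂−Z₁))
e^(−0.76×2.1) = 0.2027; e^(−0.76×3.2) = 0.0879
⟨phi⟩ = 0.61 × (0.2027 − 0.0879) / (0.76 × 1.1) = 0.61 × 0.1374 = 0.0838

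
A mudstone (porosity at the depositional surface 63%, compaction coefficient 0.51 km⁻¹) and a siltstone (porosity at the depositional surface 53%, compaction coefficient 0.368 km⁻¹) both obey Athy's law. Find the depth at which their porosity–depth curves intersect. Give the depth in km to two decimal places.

Set φ₀ₐ e^(−kₐZ) = φ₀ᵦ e^(−kᵦZ) ⇒ ln(φ₀ₐ/φ₀ᵦ) = (kₐ − kᵦ)·Z
Z = ln(0.63/0.53) / (0.51 − 0.368) = 0.1728 / 0.142 = 1.217 km

1.22 km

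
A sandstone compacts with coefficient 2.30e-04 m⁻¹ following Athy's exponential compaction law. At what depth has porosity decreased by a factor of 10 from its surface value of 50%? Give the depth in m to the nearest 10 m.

10010 m

Working in km (1 km = 1000 m; β in km⁻¹ = β in m⁻¹ × 1000):
φ/φ₀ = 1/10 ⇒ exp(−β·Z) = 1/10 ⇒ Z = ln(10) / β
Z = 2.3026 / 0.23 = 10.011 km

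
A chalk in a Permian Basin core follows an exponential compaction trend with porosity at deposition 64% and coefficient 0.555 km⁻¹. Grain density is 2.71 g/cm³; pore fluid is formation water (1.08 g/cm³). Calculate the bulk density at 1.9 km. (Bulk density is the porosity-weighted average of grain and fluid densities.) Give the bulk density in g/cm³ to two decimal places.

2.35 g/cm³

Porosity at depth: n = 0.64·exp(−0.555×1.9) = 0.64×0.3484 = 0.2230
Bulk density: ρ_b = (1−n)ρ_g + n·ρ_f = 0.7770×2.71 + 0.2230×1.08
       = 2.106 + 0.241 = 2.347 g/cm³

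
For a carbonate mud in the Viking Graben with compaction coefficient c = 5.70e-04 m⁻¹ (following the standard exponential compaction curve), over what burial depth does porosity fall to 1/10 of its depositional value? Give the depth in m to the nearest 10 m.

Working in km (1 km = 1000 m; c in km⁻¹ = c in m⁻¹ × 1000):
n/n₀ = 1/10 ⇒ exp(−c·d) = 1/10 ⇒ d = ln(10) / c
d = 2.3026 / 0.57 = 4.040 km

4040 m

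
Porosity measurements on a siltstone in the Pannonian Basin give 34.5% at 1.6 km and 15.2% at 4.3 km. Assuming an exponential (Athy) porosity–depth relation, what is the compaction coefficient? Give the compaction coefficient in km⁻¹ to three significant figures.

0.304 km⁻¹

Athy: phi(z) = phi₀ e^(−kz) ⇒ phi₁/phi₂ = e^{k(z₂−z₁)} ⇒ k = ln(phi₁/phi₂)/(z₂−z₁)
k = ln(0.345/0.152) / (4.3 − 1.6) = ln(2.27) / 2.7 = 0.8197 / 2.7 = 0.3036 km⁻¹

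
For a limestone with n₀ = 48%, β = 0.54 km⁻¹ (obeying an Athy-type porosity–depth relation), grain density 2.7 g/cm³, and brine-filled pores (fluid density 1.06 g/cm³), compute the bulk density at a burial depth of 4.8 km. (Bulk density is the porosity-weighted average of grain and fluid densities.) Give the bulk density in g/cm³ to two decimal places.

Porosity at depth: n = 0.48·exp(−0.54×4.8) = 0.48×0.0749 = 0.0359
Bulk density: ρ_b = (1−n)ρ_g + n·ρ_f = 0.9641×2.7 + 0.0359×1.06
       = 2.603 + 0.038 = 2.641 g/cm³

2.64 g/cm³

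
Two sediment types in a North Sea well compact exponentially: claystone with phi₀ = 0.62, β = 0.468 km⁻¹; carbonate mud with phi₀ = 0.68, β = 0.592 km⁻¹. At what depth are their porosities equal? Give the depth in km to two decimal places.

Set phi₀ₐ e^(−βₐd) = phi₀ᵦ e^(−βᵦd) ⇒ ln(phi₀ₐ/phi₀ᵦ) = (βₐ − βᵦ)·d
d = ln(0.62/0.68) / (0.468 − 0.592) = -0.0924 / -0.124 = 0.745 km

0.74 km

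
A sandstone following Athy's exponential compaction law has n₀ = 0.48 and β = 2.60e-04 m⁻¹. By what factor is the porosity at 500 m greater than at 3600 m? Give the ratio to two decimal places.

2.24

Working in km (1 km = 1000 m; β in km⁻¹ = β in m⁻¹ × 1000):
n(Z₁)/n(Z₂) = e^(−β·Z₁)/e^(−β·Z₂) = e^{β(Z₂−Z₁)}
= exp(0.26 × 3.1) = exp(0.806) = 2.2389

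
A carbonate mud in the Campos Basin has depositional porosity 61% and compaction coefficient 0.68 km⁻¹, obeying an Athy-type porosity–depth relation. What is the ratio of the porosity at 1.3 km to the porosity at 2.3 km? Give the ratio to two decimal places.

1.97

n(Z₁)/n(Z₂) = e^(−β·Z₁)/e^(−β·Z₂) = e^{β(Z₂−Z₁)}
= exp(0.68 × 1) = exp(0.68) = 1.9739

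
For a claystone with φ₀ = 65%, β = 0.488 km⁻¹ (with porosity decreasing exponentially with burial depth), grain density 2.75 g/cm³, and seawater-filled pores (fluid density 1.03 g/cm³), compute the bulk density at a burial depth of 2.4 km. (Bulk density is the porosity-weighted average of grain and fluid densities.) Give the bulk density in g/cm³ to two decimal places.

Porosity at depth: φ = 0.65·exp(−0.488×2.4) = 0.65×0.3100 = 0.2015
Bulk density: ρ_b = (1−φ)ρ_g + φ·ρ_f = 0.7985×2.75 + 0.2015×1.03
       = 2.196 + 0.208 = 2.403 g/cm³

2.40 g/cm³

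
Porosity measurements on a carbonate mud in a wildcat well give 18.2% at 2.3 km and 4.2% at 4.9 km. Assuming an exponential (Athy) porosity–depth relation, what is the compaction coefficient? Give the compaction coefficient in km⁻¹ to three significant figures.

0.564 km⁻¹

Athy: phi(z) = phi₀ e^(−βz) ⇒ phi₁/phi₂ = e^{β(z₂−z₁)} ⇒ β = ln(phi₁/phi₂)/(z₂−z₁)
β = ln(0.182/0.042) / (4.9 − 2.3) = ln(4.333) / 2.6 = 1.4663 / 2.6 = 0.564 km⁻¹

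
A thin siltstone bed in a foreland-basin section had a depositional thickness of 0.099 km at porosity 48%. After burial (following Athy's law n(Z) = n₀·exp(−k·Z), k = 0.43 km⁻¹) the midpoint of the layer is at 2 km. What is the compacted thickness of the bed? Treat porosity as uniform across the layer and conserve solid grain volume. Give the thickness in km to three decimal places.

Porosity at 2 km: n = 0.48·exp(−0.43×2) = 0.2031
Solid-volume conservation: h(1−n) = h₀(1−n₀) ⇒ h = h₀·(1−n₀)/(1−n)
h = 0.099 × (1 − 0.48)/(1 − 0.2031) = 0.099 × 0.6525 = 0.0646 km

0.065 km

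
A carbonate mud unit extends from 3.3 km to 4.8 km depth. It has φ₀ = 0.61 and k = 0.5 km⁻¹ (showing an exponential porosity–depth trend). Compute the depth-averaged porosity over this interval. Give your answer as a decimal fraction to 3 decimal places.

⟨φ⟩ = (1/(z₂−z₁)) ∫ φ₀ e^(−kz) dz = φ₀·(e^(−k·z₁) − e^(−k·z₂)) / (k·(z₂−z₁))
e^(−0.5×3.3) = 0.1920; e^(−0.5×4.8) = 0.0907
⟨φ⟩ = 0.61 × (0.1920 − 0.0907) / (0.5 × 1.5) = 0.61 × 0.1351 = 0.0824

0.082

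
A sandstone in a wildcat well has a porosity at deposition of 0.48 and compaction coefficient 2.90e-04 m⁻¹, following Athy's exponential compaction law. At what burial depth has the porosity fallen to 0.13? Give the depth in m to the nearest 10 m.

4500 m

Working in km (1 km = 1000 m; c in km⁻¹ = c in m⁻¹ × 1000):
Invert Athy's law: Z = ln(phi₀/phi) / c
Z = ln(0.48/0.13) / 0.29 = ln(3.692) / 0.29 = 1.3063 / 0.29 = 4.504 km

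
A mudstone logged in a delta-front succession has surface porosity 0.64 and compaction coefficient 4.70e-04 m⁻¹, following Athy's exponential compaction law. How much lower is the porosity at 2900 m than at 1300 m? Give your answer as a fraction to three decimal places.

Working in km (1 km = 1000 m; c in km⁻¹ = c in m⁻¹ × 1000):
n(1.3) = 0.64·e^(−0.47×1.3) = 0.3474
n(2.9) = 0.64·e^(−0.47×2.9) = 0.1638
Δn = 0.3474 − 0.1638 = 0.1836

0.184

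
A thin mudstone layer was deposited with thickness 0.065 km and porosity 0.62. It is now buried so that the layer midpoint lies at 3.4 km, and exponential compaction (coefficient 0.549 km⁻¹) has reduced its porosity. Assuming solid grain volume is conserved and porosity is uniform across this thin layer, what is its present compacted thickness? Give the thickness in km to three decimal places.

0.027 km

Porosity at 3.4 km: phi = 0.62·exp(−0.549×3.4) = 0.0959
Solid-volume conservation: h(1−phi) = h₀(1−phi₀) ⇒ h = h₀·(1−phi₀)/(1−phi)
h = 0.065 × (1 − 0.62)/(1 − 0.0959) = 0.065 × 0.4203 = 0.0273 km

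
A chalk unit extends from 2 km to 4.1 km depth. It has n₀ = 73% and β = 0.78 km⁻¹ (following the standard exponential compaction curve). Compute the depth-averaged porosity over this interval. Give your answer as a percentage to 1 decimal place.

⟨n⟩ = (1/(d₂−d₁)) ∫ n₀ e^(−βd) dd = n₀·(e^(−β·d₁) − e^(−β·d₂)) / (β·(d₂−d₁))
e^(−0.78×2) = 0.2101; e^(−0.78×4.1) = 0.0408
⟨n⟩ = 0.73 × (0.2101 − 0.0408) / (0.78 × 2.1) = 0.73 × 0.1034 = 0.0754

7.5%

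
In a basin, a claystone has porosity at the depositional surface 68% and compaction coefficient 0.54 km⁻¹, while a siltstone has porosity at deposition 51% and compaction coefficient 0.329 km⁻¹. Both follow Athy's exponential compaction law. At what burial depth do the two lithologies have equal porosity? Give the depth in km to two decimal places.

Set phi₀ₐ e^(−kₐZ) = phi₀ᵦ e^(−kᵦZ) ⇒ ln(phi₀ₐ/phi₀ᵦ) = (kₐ − kᵦ)·Z
Z = ln(0.68/0.51) / (0.54 − 0.329) = 0.2877 / 0.211 = 1.363 km

1.36 km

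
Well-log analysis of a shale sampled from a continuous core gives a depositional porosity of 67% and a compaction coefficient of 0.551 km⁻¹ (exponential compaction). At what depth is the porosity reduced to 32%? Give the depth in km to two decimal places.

1.34 km

Invert Athy's law: Z = ln(phi₀/phi) / β
Z = ln(0.67/0.32) / 0.551 = ln(2.094) / 0.551 = 0.7390 / 0.551 = 1.341 km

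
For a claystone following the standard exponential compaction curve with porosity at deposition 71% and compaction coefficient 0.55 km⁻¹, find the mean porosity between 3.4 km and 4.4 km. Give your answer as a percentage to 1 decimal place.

8.4%

⟨n⟩ = (1/(Z₂−Z₁)) ∫ n₀ e^(−βZ) dZ = n₀·(e^(−β·Z₁) − e^(−β·Z₂)) / (β·(Z₂−Z₁))
e^(−0.55×3.4) = 0.1541; e^(−0.55×4.4) = 0.0889
⟨n⟩ = 0.71 × (0.1541 − 0.0889) / (0.55 × 1) = 0.71 × 0.1185 = 0.0842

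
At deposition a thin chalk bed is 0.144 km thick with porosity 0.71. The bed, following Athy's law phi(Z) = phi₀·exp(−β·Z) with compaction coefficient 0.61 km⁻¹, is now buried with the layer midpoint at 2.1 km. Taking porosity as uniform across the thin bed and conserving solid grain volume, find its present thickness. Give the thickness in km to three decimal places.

0.052 km

Porosity at 2.1 km: phi = 0.71·exp(−0.61×2.1) = 0.1972
Solid-volume conservation: h(1−phi) = h₀(1−phi₀) ⇒ h = h₀·(1−phi₀)/(1−phi)
h = 0.144 × (1 − 0.71)/(1 − 0.1972) = 0.144 × 0.3612 = 0.0520 km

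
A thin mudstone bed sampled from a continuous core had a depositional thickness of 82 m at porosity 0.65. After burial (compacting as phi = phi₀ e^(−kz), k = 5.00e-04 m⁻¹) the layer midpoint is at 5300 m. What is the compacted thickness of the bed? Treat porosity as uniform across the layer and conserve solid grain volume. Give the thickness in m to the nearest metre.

30 m

Working in km (1 km = 1000 m; k in km⁻¹ = k in m⁻¹ × 1000):
Porosity at 5.3 km: phi = 0.65·exp(−0.5×5.3) = 0.0459
Solid-volume conservation: h(1−phi) = h₀(1−phi₀) ⇒ h = h₀·(1−phi₀)/(1−phi)
h = 0.082 × (1 − 0.65)/(1 − 0.0459) = 0.082 × 0.3668 = 0.0301 km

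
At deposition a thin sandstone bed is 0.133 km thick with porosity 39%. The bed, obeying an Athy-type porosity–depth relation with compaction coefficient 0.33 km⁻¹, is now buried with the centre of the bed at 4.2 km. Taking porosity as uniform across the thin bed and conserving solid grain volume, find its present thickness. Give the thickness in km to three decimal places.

0.090 km

Porosity at 4.2 km: n = 0.39·exp(−0.33×4.2) = 0.0975
Solid-volume conservation: h(1−n) = h₀(1−n₀) ⇒ h = h₀·(1−n₀)/(1−n)
h = 0.133 × (1 − 0.39)/(1 − 0.0975) = 0.133 × 0.6759 = 0.0899 km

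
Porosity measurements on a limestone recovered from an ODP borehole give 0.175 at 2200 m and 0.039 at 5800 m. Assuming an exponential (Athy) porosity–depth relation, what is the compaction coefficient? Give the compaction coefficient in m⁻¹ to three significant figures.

0.000417 m⁻¹

Working in km (1 km = 1000 m; β in km⁻¹ = β in m⁻¹ × 1000):
Athy: φ(z) = φ₀ e^(−βz) ⇒ φ₁/φ₂ = e^{β(z₂−z₁)} ⇒ β = ln(φ₁/φ₂)/(z₂−z₁)
β = ln(0.175/0.039) / (5.8 − 2.2) = ln(4.487) / 3.6 = 1.5012 / 3.6 = 0.417 km⁻¹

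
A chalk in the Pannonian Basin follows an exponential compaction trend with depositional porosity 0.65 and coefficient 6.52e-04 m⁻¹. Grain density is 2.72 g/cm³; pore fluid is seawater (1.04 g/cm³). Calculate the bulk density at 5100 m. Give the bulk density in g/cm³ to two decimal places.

2.68 g/cm³

Working in km (1 km = 1000 m; k in km⁻¹ = k in m⁻¹ × 1000):
Porosity at depth: n = 0.65·exp(−0.652×5.1) = 0.65×0.0360 = 0.0234
Bulk density: ρ_b = (1−n)ρ_g + n·ρ_f = 0.9766×2.72 + 0.0234×1.04
       = 2.656 + 0.024 = 2.681 g/cm³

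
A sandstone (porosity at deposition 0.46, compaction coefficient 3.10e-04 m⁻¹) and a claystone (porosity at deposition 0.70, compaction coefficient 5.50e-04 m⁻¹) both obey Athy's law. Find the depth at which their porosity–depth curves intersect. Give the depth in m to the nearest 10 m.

Working in km (1 km = 1000 m; c in km⁻¹ = c in m⁻¹ × 1000):
Set phi₀ₐ e^(−cₐd) = phi₀ᵦ e^(−cᵦd) ⇒ ln(phi₀ₐ/phi₀ᵦ) = (cₐ − cᵦ)·d
d = ln(0.46/0.7) / (0.31 − 0.55) = -0.4199 / -0.24 = 1.749 km

1750 m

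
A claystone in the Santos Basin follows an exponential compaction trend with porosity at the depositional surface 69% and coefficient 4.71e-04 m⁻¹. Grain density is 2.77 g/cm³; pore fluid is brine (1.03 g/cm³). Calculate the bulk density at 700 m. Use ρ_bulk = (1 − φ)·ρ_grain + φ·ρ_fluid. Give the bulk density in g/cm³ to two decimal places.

Working in km (1 km = 1000 m; k in km⁻¹ = k in m⁻¹ × 1000):
Porosity at depth: n = 0.69·exp(−0.471×0.7) = 0.69×0.7191 = 0.4962
Bulk density: ρ_b = (1−n)ρ_g + n·ρ_f = 0.5038×2.77 + 0.4962×1.03
       = 1.396 + 0.511 = 1.907 g/cm³

1.91 g/cm³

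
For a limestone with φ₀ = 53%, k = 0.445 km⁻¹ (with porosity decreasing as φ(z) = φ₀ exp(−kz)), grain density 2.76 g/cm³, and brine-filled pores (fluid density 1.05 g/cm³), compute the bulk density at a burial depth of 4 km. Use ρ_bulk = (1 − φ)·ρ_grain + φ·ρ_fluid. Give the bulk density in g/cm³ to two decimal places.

2.61 g/cm³

Porosity at depth: φ = 0.53·exp(−0.445×4) = 0.53×0.1686 = 0.0894
Bulk density: ρ_b = (1−φ)ρ_g + φ·ρ_f = 0.9106×2.76 + 0.0894×1.05
       = 2.513 + 0.094 = 2.607 g/cm³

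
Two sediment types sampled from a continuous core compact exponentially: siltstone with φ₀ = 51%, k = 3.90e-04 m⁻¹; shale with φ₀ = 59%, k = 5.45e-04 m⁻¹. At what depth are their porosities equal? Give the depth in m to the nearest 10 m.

940 m

Working in km (1 km = 1000 m; k in km⁻¹ = k in m⁻¹ × 1000):
Set φ₀ₐ e^(−kₐd) = φ₀ᵦ e^(−kᵦd) ⇒ ln(φ₀ₐ/φ₀ᵦ) = (kₐ − kᵦ)·d
d = ln(0.51/0.59) / (0.39 − 0.545) = -0.1457 / -0.155 = 0.940 km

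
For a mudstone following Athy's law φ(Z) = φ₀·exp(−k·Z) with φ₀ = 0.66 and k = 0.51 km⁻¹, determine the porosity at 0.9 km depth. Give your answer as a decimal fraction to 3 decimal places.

φ = φ₀·exp(−k·Z) = 0.66 × exp(−0.51 × 0.9) = 0.66 × exp(−0.459)
  = 0.66 × 0.6319 = 0.4171

0.417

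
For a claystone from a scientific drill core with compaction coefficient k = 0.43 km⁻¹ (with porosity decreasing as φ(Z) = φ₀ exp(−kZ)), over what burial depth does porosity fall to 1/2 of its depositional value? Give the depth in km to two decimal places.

1.61 km

φ/φ₀ = 1/2 ⇒ exp(−k·Z) = 1/2 ⇒ Z = ln(2) / k
Z = 0.6931 / 0.43 = 1.612 km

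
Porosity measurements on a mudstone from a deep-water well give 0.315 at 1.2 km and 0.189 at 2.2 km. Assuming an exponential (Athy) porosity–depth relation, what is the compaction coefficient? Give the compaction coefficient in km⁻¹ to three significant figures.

Athy: φ(d) = φ₀ e^(−kd) ⇒ φ₁/φ₂ = e^{k(d₂−d₁)} ⇒ k = ln(φ₁/φ₂)/(d₂−d₁)
k = ln(0.315/0.189) / (2.2 − 1.2) = ln(1.667) / 1 = 0.5108 / 1 = 0.5108 km⁻¹

0.511 km⁻¹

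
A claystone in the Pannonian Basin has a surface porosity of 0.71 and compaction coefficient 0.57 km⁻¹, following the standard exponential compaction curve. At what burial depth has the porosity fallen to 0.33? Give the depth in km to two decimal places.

Invert Athy's law: d = ln(φ₀/φ) / β
d = ln(0.71/0.33) / 0.57 = ln(2.152) / 0.57 = 0.7662 / 0.57 = 1.344 km

1.34 km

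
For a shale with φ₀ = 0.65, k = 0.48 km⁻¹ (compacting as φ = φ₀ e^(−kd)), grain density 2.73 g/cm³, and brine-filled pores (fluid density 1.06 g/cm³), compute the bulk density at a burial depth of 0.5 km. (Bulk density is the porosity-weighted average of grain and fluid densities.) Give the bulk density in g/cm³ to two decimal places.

1.88 g/cm³

Porosity at depth: φ = 0.65·exp(−0.48×0.5) = 0.65×0.7866 = 0.5113
Bulk density: ρ_b = (1−φ)ρ_g + φ·ρ_f = 0.4887×2.73 + 0.5113×1.06
       = 1.334 + 0.542 = 1.876 g/cm³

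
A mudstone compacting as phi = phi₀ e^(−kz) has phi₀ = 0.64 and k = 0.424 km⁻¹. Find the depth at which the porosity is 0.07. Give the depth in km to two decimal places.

5.22 km

Invert Athy's law: z = ln(phi₀/phi) / k
z = ln(0.64/0.07) / 0.424 = ln(9.143) / 0.424 = 2.2130 / 0.424 = 5.219 km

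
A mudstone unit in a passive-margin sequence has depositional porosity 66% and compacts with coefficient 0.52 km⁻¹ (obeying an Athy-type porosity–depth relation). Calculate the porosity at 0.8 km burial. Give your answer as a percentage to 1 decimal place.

43.5%

n = n₀·exp(−β·Z) = 0.66 × exp(−0.52 × 0.8) = 0.66 × exp(−0.416)
  = 0.66 × 0.6597 = 0.4354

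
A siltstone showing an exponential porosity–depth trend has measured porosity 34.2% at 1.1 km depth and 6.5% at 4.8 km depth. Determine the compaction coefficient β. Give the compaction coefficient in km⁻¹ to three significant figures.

0.449 km⁻¹

Athy: phi(Z) = phi₀ e^(−βZ) ⇒ phi₁/phi₂ = e^{β(Z₂−Z₁)} ⇒ β = ln(phi₁/phi₂)/(Z₂−Z₁)
β = ln(0.342/0.065) / (4.8 − 1.1) = ln(5.262) / 3.7 = 1.6604 / 3.7 = 0.4488 km⁻¹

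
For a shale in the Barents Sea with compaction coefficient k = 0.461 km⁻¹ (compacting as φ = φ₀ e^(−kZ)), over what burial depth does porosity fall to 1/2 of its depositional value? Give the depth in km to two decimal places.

1.50 km

φ/φ₀ = 1/2 ⇒ exp(−k·Z) = 1/2 ⇒ Z = ln(2) / k
Z = 0.6931 / 0.461 = 1.504 km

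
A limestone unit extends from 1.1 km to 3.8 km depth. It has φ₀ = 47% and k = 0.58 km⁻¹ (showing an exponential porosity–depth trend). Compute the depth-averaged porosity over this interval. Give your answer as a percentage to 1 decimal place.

12.5%

⟨φ⟩ = (1/(z₂−z₁)) ∫ φ₀ e^(−kz) dz = φ₀·(e^(−k·z₁) − e^(−k·z₂)) / (k·(z₂−z₁))
e^(−0.58×1.1) = 0.5283; e^(−0.58×3.8) = 0.1104
⟨φ⟩ = 0.47 × (0.5283 − 0.1104) / (0.58 × 2.7) = 0.47 × 0.2669 = 0.1254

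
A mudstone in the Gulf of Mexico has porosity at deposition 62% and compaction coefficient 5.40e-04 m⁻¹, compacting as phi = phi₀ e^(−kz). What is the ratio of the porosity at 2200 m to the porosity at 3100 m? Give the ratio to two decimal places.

1.63

Working in km (1 km = 1000 m; k in km⁻¹ = k in m⁻¹ × 1000):
phi(z₁)/phi(z₂) = e^(−k·z₁)/e^(−k·z₂) = e^{k(z₂−z₁)}
= exp(0.54 × 0.9) = exp(0.486) = 1.6258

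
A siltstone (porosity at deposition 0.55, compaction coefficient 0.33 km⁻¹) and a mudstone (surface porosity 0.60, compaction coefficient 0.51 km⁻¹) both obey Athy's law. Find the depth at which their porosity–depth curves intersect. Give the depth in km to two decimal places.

Set phi₀ₐ e^(−kₐz) = phi₀ᵦ e^(−kᵦz) ⇒ ln(phi₀ₐ/phi₀ᵦ) = (kₐ − kᵦ)·z
z = ln(0.55/0.6) / (0.33 − 0.51) = -0.0870 / -0.18 = 0.483 km

0.48 km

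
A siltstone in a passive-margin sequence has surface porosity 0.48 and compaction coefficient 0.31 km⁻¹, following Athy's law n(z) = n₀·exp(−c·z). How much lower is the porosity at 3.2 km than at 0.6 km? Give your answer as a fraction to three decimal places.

n(0.6) = 0.48·e^(−0.31×0.6) = 0.3985
n(3.2) = 0.48·e^(−0.31×3.2) = 0.1780
Δn = 0.3985 − 0.1780 = 0.2205

0.221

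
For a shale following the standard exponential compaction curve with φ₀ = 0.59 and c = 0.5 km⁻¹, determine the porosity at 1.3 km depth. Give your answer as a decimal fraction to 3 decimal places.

φ = φ₀·exp(−c·Z) = 0.59 × exp(−0.5 × 1.3) = 0.59 × exp(−0.65)
  = 0.59 × 0.5220 = 0.3080

0.308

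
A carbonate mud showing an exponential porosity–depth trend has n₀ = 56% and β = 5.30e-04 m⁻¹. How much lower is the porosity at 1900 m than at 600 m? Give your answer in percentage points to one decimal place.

Working in km (1 km = 1000 m; β in km⁻¹ = β in m⁻¹ × 1000):
n(0.6) = 0.56·e^(−0.53×0.6) = 0.4075
n(1.9) = 0.56·e^(−0.53×1.9) = 0.2046
Δn = 0.4075 − 0.2046 = 0.2029

20.3 percentage points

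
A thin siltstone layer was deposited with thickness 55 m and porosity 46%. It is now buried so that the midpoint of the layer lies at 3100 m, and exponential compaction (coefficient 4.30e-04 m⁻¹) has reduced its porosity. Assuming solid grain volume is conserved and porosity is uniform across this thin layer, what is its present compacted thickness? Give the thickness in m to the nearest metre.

34 m

Working in km (1 km = 1000 m; β in km⁻¹ = β in m⁻¹ × 1000):
Porosity at 3.1 km: φ = 0.46·exp(−0.43×3.1) = 0.1213
Solid-volume conservation: h(1−φ) = h₀(1−φ₀) ⇒ h = h₀·(1−φ₀)/(1−φ)
h = 0.055 × (1 − 0.46)/(1 − 0.1213) = 0.055 × 0.6145 = 0.0338 km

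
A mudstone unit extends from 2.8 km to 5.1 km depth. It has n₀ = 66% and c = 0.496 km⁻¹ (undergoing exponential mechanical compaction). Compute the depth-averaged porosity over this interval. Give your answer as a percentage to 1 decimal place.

9.8%

⟨n⟩ = (1/(d₂−d₁)) ∫ n₀ e^(−cd) dd = n₀·(e^(−c·d₁) − e^(−c·d₂)) / (c·(d₂−d₁))
e^(−0.496×2.8) = 0.2494; e^(−0.496×5.1) = 0.0797
⟨n⟩ = 0.66 × (0.2494 − 0.0797) / (0.496 × 2.3) = 0.66 × 0.1487 = 0.0982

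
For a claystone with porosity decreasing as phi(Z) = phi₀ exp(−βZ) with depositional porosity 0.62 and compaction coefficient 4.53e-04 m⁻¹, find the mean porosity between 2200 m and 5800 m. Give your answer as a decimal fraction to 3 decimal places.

Working in km (1 km = 1000 m; β in km⁻¹ = β in m⁻¹ × 1000):
⟨phi⟩ = (1/(Z₂−Z₁)) ∫ phi₀ e^(−βZ) dZ = phi₀·(e^(−β·Z₁) − e^(−β·Z₂)) / (β·(Z₂−Z₁))
e^(−0.453×2.2) = 0.3691; e^(−0.453×5.8) = 0.0723
⟨phi⟩ = 0.62 × (0.3691 − 0.0723) / (0.453 × 3.6) = 0.62 × 0.1820 = 0.1129

0.113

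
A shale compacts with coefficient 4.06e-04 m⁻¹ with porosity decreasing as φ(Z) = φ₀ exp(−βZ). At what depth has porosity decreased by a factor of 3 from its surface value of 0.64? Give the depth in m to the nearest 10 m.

2710 m

Working in km (1 km = 1000 m; β in km⁻¹ = β in m⁻¹ × 1000):
φ/φ₀ = 1/3 ⇒ exp(−β·Z) = 1/3 ⇒ Z = ln(3) / β
Z = 1.0986 / 0.406 = 2.706 km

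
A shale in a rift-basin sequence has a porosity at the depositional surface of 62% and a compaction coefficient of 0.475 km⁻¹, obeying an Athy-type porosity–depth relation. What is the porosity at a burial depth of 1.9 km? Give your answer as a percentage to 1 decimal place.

25.1%

n = n₀·exp(−k·Z) = 0.62 × exp(−0.475 × 1.9) = 0.62 × exp(−0.9025)
  = 0.62 × 0.4056 = 0.2514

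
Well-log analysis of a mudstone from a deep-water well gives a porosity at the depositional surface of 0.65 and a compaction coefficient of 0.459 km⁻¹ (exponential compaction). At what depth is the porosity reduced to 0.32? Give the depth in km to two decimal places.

Invert Athy's law: z = ln(n₀/n) / β
z = ln(0.65/0.32) / 0.459 = ln(2.031) / 0.459 = 0.7087 / 0.459 = 1.544 km

1.54 km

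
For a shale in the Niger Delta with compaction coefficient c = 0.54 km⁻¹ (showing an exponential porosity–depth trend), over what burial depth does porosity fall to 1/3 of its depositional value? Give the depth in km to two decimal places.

2.03 km

n/n₀ = 1/3 ⇒ exp(−c·Z) = 1/3 ⇒ Z = ln(3) / c
Z = 1.0986 / 0.54 = 2.034 km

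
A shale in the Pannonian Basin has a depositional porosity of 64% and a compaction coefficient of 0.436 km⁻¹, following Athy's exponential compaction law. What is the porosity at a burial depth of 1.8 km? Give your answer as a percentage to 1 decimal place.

29.2%

n = n₀·exp(−β·d) = 0.64 × exp(−0.436 × 1.8) = 0.64 × exp(−0.7848)
  = 0.64 × 0.4562 = 0.2920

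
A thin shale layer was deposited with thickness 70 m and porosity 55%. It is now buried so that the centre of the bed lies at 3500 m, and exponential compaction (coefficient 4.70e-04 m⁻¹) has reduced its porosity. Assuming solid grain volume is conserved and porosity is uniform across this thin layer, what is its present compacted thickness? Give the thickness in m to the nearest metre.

Working in km (1 km = 1000 m; k in km⁻¹ = k in m⁻¹ × 1000):
Porosity at 3.5 km: phi = 0.55·exp(−0.47×3.5) = 0.1062
Solid-volume conservation: h(1−phi) = h₀(1−phi₀) ⇒ h = h₀·(1−phi₀)/(1−phi)
h = 0.07 × (1 − 0.55)/(1 − 0.1062) = 0.07 × 0.5034 = 0.0352 km

35 m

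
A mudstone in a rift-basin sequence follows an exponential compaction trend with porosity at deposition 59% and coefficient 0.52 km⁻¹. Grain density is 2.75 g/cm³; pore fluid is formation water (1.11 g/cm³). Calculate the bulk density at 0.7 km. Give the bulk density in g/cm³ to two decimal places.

Porosity at depth: n = 0.59·exp(−0.52×0.7) = 0.59×0.6949 = 0.4100
Bulk density: ρ_b = (1−n)ρ_g + n·ρ_f = 0.5900×2.75 + 0.4100×1.11
       = 1.623 + 0.455 = 2.078 g/cm³

2.08 g/cm³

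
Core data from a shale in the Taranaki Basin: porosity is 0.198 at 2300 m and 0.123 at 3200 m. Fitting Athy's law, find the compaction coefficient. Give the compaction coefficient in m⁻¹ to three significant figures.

0.000529 m⁻¹

Working in km (1 km = 1000 m; c in km⁻¹ = c in m⁻¹ × 1000):
Athy: n(z) = n₀ e^(−cz) ⇒ n₁/n₂ = e^{c(z₂−z₁)} ⇒ c = ln(n₁/n₂)/(z₂−z₁)
c = ln(0.198/0.123) / (3.2 − 2.3) = ln(1.61) / 0.9 = 0.4761 / 0.9 = 0.529 km⁻¹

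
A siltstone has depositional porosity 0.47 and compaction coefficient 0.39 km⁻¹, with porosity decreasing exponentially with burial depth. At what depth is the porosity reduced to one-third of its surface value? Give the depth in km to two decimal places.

2.82 km

n/n₀ = 1/3 ⇒ exp(−c·z) = 1/3 ⇒ z = ln(3) / c
z = 1.0986 / 0.39 = 2.817 km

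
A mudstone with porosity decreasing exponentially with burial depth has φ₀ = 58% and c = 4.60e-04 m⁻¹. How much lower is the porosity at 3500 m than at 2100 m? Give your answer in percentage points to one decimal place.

10.5 percentage points

Working in km (1 km = 1000 m; c in km⁻¹ = c in m⁻¹ × 1000):
φ(2.1) = 0.58·e^(−0.46×2.1) = 0.2207
φ(3.5) = 0.58·e^(−0.46×3.5) = 0.1159
Δφ = 0.2207 − 0.1159 = 0.1048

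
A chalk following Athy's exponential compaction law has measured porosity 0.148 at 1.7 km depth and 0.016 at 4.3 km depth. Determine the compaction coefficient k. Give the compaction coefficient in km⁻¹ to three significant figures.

Athy: n(z) = n₀ e^(−kz) ⇒ n₁/n₂ = e^{k(z₂−z₁)} ⇒ k = ln(n₁/n₂)/(z₂−z₁)
k = ln(0.148/0.016) / (4.3 − 1.7) = ln(9.25) / 2.6 = 2.2246 / 2.6 = 0.8556 km⁻¹

0.856 km⁻¹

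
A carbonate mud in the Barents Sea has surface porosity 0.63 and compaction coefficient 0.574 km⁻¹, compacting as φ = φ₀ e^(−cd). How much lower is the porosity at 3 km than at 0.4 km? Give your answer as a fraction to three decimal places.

φ(0.4) = 0.63·e^(−0.574×0.4) = 0.5008
φ(3) = 0.63·e^(−0.574×3) = 0.1126
Δφ = 0.5008 − 0.1126 = 0.3882

0.388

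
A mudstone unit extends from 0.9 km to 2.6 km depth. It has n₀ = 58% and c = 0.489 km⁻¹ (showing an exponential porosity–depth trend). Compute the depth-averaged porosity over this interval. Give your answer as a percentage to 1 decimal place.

⟨n⟩ = (1/(d₂−d₁)) ∫ n₀ e^(−cd) dd = n₀·(e^(−c·d₁) − e^(−c·d₂)) / (c·(d₂−d₁))
e^(−0.489×0.9) = 0.6440; e^(−0.489×2.6) = 0.2804
⟨n⟩ = 0.58 × (0.6440 − 0.2804) / (0.489 × 1.7) = 0.58 × 0.4373 = 0.2536

25.4%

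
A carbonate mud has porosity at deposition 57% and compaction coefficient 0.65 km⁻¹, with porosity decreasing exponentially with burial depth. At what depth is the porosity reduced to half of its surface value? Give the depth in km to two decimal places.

1.07 km

n/n₀ = 1/2 ⇒ exp(−c·Z) = 1/2 ⇒ Z = ln(2) / c
Z = 0.6931 / 0.65 = 1.066 km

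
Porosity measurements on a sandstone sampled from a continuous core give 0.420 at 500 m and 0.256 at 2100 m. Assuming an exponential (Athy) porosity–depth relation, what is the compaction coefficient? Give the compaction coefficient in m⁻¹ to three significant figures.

Working in km (1 km = 1000 m; c in km⁻¹ = c in m⁻¹ × 1000):
Athy: φ(d) = φ₀ e^(−cd) ⇒ φ₁/φ₂ = e^{c(d₂−d₁)} ⇒ c = ln(φ₁/φ₂)/(d₂−d₁)
c = ln(0.42/0.256) / (2.1 − 0.5) = ln(1.641) / 1.6 = 0.4951 / 1.6 = 0.3094 km⁻¹

0.000309 m⁻¹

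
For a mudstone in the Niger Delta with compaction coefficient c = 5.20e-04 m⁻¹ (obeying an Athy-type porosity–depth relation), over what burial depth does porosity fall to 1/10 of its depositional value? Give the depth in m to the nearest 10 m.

4430 m

Working in km (1 km = 1000 m; c in km⁻¹ = c in m⁻¹ × 1000):
n/n₀ = 1/10 ⇒ exp(−c·z) = 1/10 ⇒ z = ln(10) / c
z = 2.3026 / 0.52 = 4.428 km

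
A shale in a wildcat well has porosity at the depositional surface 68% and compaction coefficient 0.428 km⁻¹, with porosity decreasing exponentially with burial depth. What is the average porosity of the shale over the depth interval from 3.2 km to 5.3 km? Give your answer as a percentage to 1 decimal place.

⟨φ⟩ = (1/(Z₂−Z₁)) ∫ φ₀ e^(−cZ) dZ = φ₀·(e^(−c·Z₁) − e^(−c·Z₂)) / (c·(Z₂−Z₁))
e^(−0.428×3.2) = 0.2542; e^(−0.428×5.3) = 0.1035
⟨φ⟩ = 0.68 × (0.2542 − 0.1035) / (0.428 × 2.1) = 0.68 × 0.1677 = 0.1140

11.4%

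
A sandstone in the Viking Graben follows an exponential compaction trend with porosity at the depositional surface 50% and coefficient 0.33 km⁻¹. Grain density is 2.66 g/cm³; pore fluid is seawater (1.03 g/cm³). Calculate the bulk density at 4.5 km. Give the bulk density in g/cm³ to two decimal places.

Porosity at depth: phi = 0.5·exp(−0.33×4.5) = 0.5×0.2265 = 0.1133
Bulk density: ρ_b = (1−phi)ρ_g + phi·ρ_f = 0.8867×2.66 + 0.1133×1.03
       = 2.359 + 0.117 = 2.475 g/cm³

2.48 g/cm³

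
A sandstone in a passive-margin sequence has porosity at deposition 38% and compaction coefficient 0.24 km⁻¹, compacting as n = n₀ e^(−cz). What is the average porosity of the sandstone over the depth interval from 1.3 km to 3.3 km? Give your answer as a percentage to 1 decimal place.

22.1%

⟨n⟩ = (1/(z₂−z₁)) ∫ n₀ e^(−cz) dz = n₀·(e^(−c·z₁) − e^(−c·z₂)) / (c·(z₂−z₁))
e^(−0.24×1.3) = 0.7320; e^(−0.24×3.3) = 0.4529
⟨n⟩ = 0.38 × (0.7320 − 0.4529) / (0.24 × 2) = 0.38 × 0.5813 = 0.2209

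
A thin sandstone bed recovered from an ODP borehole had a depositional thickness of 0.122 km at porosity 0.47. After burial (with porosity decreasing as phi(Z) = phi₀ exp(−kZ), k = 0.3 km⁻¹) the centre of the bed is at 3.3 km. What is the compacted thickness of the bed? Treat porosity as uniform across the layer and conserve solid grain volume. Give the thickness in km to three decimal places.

0.078 km

Porosity at 3.3 km: phi = 0.47·exp(−0.3×3.3) = 0.1746
Solid-volume conservation: h(1−phi) = h₀(1−phi₀) ⇒ h = h₀·(1−phi₀)/(1−phi)
h = 0.122 × (1 − 0.47)/(1 − 0.1746) = 0.122 × 0.6421 = 0.0783 km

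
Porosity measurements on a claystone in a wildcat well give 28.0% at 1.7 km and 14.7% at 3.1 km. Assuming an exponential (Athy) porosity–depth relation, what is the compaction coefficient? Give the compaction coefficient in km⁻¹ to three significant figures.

Athy: n(Z) = n₀ e^(−kZ) ⇒ n₁/n₂ = e^{k(Z₂−Z₁)} ⇒ k = ln(n₁/n₂)/(Z₂−Z₁)
k = ln(0.28/0.147) / (3.1 − 1.7) = ln(1.905) / 1.4 = 0.6444 / 1.4 = 0.4603 km⁻¹

0.460 km⁻¹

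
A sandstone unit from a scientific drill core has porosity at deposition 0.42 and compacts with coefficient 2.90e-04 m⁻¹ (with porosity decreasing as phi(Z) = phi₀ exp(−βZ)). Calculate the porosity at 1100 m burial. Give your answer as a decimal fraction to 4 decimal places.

0.3053

Working in km (1 km = 1000 m; β in km⁻¹ = β in m⁻¹ × 1000):
phi = phi₀·exp(−β·Z) = 0.42 × exp(−0.29 × 1.1) = 0.42 × exp(−0.319)
  = 0.42 × 0.7269 = 0.3053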